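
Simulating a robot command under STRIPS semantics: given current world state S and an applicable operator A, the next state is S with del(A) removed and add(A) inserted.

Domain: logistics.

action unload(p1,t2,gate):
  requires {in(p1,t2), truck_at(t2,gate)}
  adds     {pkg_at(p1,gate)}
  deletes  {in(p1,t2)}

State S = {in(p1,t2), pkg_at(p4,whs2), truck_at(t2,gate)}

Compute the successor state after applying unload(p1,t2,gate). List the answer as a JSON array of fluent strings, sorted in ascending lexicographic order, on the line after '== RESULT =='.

Progress:
  pre ⊆ S: {in(p1,t2), truck_at(t2,gate)} ⊆ S  — applicable
  S \ del = {pkg_at(p4,whs2), truck_at(t2,gate)}
  ∪ add   = {pkg_at(p1,gate), pkg_at(p4,whs2), truck_at(t2,gate)}

== RESULT ==
["pkg_at(p1,gate)", "pkg_at(p4,whs2)", "truck_at(t2,gate)"]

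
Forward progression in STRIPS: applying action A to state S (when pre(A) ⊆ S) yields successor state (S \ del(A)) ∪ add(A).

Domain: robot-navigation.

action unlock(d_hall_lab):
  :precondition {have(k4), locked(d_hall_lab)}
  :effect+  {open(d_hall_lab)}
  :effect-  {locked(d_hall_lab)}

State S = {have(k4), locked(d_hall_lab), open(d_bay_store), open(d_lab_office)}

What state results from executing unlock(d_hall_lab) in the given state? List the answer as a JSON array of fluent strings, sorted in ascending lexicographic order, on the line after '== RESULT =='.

Compute (S \ del) ∪ add:
  pre ⊆ S: {have(k4), locked(d_hall_lab)} ⊆ S  — applicable
  S \ del = {have(k4), open(d_bay_store), open(d_lab_office)}
  ∪ add   = {have(k4), open(d_bay_store), open(d_hall_lab), open(d_lab_office)}

== RESULT ==
["have(k4)", "open(d_bay_store)", "open(d_hall_lab)", "open(d_lab_office)"]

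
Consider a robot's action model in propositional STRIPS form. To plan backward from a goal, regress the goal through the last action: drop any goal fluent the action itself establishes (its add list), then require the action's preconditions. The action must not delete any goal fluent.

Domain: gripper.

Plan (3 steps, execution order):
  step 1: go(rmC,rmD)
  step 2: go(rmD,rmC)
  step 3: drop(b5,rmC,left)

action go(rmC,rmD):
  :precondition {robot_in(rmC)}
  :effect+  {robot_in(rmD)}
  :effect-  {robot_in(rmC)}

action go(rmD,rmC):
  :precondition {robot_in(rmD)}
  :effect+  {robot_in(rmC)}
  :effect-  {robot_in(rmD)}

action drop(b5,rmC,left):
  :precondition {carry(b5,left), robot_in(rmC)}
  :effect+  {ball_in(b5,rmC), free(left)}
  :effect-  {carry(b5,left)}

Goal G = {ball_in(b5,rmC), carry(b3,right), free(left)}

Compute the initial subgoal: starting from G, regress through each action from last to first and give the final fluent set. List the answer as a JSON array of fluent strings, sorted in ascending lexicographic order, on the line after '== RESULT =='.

Work backward from the goal:
  through step 3 (drop(b5,rmC,left)): drop {ball_in(b5,rmC), free(left)}, keep {carry(b3,right)}, require {carry(b5,left), robot_in(rmC)}
    → {carry(b3,right), carry(b5,left), robot_in(rmC)}
  through step 2 (go(rmD,rmC)): drop {robot_in(rmC)}, keep {carry(b3,right), carry(b5,left)}, require {robot_in(rmD)}
    → {carry(b3,right), carry(b5,left), robot_in(rmD)}
  through step 1 (go(rmC,rmD)): drop {robot_in(rmD)}, keep {carry(b3,right), carry(b5,left)}, require {robot_in(rmC)}
    → {carry(b3,right), carry(b5,left), robot_in(rmC)}

== RESULT ==
["carry(b3,right)", "carry(b5,left)", "robot_in(rmC)"]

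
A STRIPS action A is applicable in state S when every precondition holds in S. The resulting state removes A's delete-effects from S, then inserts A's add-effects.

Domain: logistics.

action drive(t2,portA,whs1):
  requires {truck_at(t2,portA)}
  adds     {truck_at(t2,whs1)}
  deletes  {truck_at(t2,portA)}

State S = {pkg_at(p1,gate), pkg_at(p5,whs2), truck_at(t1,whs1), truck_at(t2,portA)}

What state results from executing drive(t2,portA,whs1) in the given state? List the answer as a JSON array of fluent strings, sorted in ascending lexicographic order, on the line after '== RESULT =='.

Progress:
  pre ⊆ S: {truck_at(t2,portA)} ⊆ S  — applicable
  S \ del = {pkg_at(p1,gate), pkg_at(p5,whs2), truck_at(t1,whs1)}
  ∪ add   = {pkg_at(p1,gate), pkg_at(p5,whs2), truck_at(t1,whs1), truck_at(t2,whs1)}

== RESULT ==
["pkg_at(p1,gate)", "pkg_at(p5,whs2)", "truck_at(t1,whs1)", "truck_at(t2,whs1)"]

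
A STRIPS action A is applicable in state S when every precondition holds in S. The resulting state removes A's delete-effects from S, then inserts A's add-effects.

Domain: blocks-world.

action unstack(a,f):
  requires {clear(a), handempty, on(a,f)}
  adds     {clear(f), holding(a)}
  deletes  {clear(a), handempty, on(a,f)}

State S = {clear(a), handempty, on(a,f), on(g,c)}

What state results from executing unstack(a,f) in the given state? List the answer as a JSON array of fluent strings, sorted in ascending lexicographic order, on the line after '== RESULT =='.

Progress:
  pre ⊆ S: {clear(a), handempty, on(a,f)} ⊆ S  — applicable
  S \ del = {on(g,c)}
  ∪ add   = {clear(f), holding(a), on(g,c)}

== RESULT ==
["clear(f)", "holding(a)", "on(g,c)"]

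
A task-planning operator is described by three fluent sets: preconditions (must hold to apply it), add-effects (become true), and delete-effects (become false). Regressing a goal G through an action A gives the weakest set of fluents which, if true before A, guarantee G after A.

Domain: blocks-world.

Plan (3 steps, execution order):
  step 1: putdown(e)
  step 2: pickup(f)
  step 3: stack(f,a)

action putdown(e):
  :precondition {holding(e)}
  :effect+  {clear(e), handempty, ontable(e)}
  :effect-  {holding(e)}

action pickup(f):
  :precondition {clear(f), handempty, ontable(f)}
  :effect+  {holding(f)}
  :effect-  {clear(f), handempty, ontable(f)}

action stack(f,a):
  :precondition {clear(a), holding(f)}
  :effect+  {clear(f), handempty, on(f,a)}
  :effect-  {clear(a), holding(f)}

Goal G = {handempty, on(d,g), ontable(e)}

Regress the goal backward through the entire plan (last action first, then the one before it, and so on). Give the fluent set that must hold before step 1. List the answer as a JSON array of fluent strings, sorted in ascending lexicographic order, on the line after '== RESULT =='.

Regress step by step:
  through step 3 (stack(f,a)): drop {handempty}, keep {on(d,g), ontable(e)}, require {clear(a), holding(f)}
    → {clear(a), holding(f), on(d,g), ontable(e)}
  through step 2 (pickup(f)): drop {holding(f)}, keep {clear(a), on(d,g), ontable(e)}, require {clear(f), handempty, ontable(f)}
    → {clear(a), clear(f), handempty, on(d,g), ontable(e), ontable(f)}
  through step 1 (putdown(e)): drop {handempty, ontable(e)}, keep {clear(a), clear(f), on(d,g), ontable(f)}, require {holding(e)}
    → {clear(a), clear(f), holding(e), on(d,g), ontable(f)}

== RESULT ==
["clear(a)", "clear(f)", "holding(e)", "on(d,g)", "ontable(f)"]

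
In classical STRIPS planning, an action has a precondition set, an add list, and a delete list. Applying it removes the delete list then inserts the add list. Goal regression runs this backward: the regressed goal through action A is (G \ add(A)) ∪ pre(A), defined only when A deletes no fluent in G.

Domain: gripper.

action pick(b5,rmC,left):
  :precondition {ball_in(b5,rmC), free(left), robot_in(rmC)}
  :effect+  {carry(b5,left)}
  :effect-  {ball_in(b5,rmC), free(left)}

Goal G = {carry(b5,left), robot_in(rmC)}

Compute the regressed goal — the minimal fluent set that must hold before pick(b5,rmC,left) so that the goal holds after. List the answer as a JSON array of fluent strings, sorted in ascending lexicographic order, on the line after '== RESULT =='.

Regress:
  G ∩ del = {}  (empty — regression defined)
  G \ add = {carry(b5,left), robot_in(rmC)} \ {carry(b5,left)} = {robot_in(rmC)}
  ∪ pre   = {robot_in(rmC)} ∪ {ball_in(b5,rmC), free(left), robot_in(rmC)}
          = {ball_in(b5,rmC), free(left), robot_in(rmC)}

== RESULT ==
["ball_in(b5,rmC)", "free(left)", "robot_in(rmC)"]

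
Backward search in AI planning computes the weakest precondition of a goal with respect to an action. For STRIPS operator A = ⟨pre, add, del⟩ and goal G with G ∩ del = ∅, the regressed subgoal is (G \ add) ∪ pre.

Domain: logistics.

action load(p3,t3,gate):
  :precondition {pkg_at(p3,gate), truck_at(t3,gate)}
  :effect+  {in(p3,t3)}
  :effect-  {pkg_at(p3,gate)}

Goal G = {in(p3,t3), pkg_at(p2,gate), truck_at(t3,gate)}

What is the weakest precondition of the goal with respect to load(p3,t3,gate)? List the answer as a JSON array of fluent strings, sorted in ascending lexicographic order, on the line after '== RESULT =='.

Regress:
  G ∩ del = {}  (empty — regression defined)
  G \ add = {in(p3,t3), pkg_at(p2,gate), truck_at(t3,gate)} \ {in(p3,t3)} = {pkg_at(p2,gate), truck_at(t3,gate)}
  ∪ pre   = {pkg_at(p2,gate), truck_at(t3,gate)} ∪ {pkg_at(p3,gate), truck_at(t3,gate)}
          = {pkg_at(p2,gate), pkg_at(p3,gate), truck_at(t3,gate)}

== RESULT ==
["pkg_at(p2,gate)", "pkg_at(p3,gate)", "truck_at(t3,gate)"]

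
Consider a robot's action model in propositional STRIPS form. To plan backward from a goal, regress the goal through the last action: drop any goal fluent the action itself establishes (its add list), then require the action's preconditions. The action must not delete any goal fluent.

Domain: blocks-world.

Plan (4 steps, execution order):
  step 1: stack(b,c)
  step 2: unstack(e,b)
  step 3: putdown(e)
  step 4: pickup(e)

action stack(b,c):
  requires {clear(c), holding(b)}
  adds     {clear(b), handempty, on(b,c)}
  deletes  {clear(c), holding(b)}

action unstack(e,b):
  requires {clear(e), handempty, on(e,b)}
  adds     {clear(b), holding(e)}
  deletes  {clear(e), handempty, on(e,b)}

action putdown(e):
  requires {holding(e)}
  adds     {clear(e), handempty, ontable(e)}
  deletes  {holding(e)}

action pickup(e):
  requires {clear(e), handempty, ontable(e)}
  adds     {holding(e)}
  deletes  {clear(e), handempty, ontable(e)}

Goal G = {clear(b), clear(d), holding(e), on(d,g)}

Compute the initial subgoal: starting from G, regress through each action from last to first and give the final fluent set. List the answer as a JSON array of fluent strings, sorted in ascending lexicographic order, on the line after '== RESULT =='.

Work backward from the goal:
  through step 4 (pickup(e)): drop {holding(e)}, keep {clear(b), clear(d), on(d,g)}, require {clear(e), handempty, ontable(e)}
    → {clear(b), clear(d), clear(e), handempty, on(d,g), ontable(e)}
  through step 3 (putdown(e)): drop {clear(e), handempty, ontable(e)}, keep {clear(b), clear(d), on(d,g)}, require {holding(e)}
    → {clear(b), clear(d), holding(e), on(d,g)}
  through step 2 (unstack(e,b)): drop {clear(b), holding(e)}, keep {clear(d), on(d,g)}, require {clear(e), handempty, on(e,b)}
    → {clear(d), clear(e), handempty, on(d,g), on(e,b)}
  through step 1 (stack(b,c)): drop {handempty}, keep {clear(d), clear(e), on(d,g), on(e,b)}, require {clear(c), holding(b)}
    → {clear(c), clear(d), clear(e), holding(b), on(d,g), on(e,b)}

== RESULT ==
["clear(c)", "clear(d)", "clear(e)", "holding(b)", "on(d,g)", "on(e,b)"]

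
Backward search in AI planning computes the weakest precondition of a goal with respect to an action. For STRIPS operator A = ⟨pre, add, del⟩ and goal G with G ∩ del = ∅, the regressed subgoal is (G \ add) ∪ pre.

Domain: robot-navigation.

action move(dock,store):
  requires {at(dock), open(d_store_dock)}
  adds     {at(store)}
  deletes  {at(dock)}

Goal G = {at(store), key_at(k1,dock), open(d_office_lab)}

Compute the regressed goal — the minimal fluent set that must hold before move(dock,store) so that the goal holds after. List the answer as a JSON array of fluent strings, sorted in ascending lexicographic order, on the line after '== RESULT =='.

Compute (G \ add) ∪ pre:
  G ∩ del = {}  (empty — regression defined)
  G \ add = {at(store), key_at(k1,dock), open(d_office_lab)} \ {at(store)} = {key_at(k1,dock), open(d_office_lab)}
  ∪ pre   = {key_at(k1,dock), open(d_office_lab)} ∪ {at(dock), open(d_store_dock)}
          = {at(dock), key_at(k1,dock), open(d_office_lab), open(d_store_dock)}

== RESULT ==
["at(dock)", "key_at(k1,dock)", "open(d_office_lab)", "open(d_store_dock)"]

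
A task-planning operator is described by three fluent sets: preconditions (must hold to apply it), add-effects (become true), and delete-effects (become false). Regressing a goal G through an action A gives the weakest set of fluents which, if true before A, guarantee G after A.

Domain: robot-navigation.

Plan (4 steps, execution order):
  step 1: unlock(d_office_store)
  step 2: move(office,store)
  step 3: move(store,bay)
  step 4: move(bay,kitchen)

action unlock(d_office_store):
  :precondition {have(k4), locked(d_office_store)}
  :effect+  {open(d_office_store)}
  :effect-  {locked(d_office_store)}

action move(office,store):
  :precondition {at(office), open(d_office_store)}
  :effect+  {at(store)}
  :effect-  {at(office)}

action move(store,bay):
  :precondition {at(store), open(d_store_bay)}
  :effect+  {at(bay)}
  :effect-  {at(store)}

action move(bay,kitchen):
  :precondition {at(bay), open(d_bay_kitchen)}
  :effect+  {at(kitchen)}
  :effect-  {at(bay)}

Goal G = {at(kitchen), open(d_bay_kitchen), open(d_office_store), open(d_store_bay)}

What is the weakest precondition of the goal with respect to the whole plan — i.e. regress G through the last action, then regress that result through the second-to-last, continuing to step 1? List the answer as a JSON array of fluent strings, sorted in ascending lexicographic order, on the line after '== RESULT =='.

Work backward from the goal:
  through step 4 (move(bay,kitchen)): drop {at(kitchen)}, keep {open(d_bay_kitchen), open(d_office_store), open(d_store_bay)}, require {at(bay), open(d_bay_kitchen)}
    → {at(bay), open(d_bay_kitchen), open(d_office_store), open(d_store_bay)}
  through step 3 (move(store,bay)): drop {at(bay)}, keep {open(d_bay_kitchen), open(d_office_store), open(d_store_bay)}, require {at(store), open(d_store_bay)}
    → {at(store), open(d_bay_kitchen), open(d_office_store), open(d_store_bay)}
  through step 2 (move(office,store)): drop {at(store)}, keep {open(d_bay_kitchen), open(d_office_store), open(d_store_bay)}, require {at(office), open(d_office_store)}
    → {at(office), open(d_bay_kitchen), open(d_office_store), open(d_store_bay)}
  through step 1 (unlock(d_office_store)): drop {open(d_office_store)}, keep {at(office), open(d_bay_kitchen), open(d_store_bay)}, require {have(k4), locked(d_office_store)}
    → {at(office), have(k4), locked(d_office_store), open(d_bay_kitchen), open(d_store_bay)}

== RESULT ==
["at(office)", "have(k4)", "locked(d_office_store)", "open(d_bay_kitchen)", "open(d_store_bay)"]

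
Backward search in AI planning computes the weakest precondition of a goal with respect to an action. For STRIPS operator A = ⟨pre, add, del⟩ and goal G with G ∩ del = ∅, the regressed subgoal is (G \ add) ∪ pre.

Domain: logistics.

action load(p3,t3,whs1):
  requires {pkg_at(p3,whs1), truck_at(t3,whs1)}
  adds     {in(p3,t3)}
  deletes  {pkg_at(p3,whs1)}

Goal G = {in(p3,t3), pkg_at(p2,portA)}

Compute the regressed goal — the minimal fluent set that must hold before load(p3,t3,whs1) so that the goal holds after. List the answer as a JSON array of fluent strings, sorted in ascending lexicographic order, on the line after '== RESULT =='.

Regress:
  G ∩ del = {}  (empty — regression defined)
  G \ add = {in(p3,t3), pkg_at(p2,portA)} \ {in(p3,t3)} = {pkg_at(p2,portA)}
  ∪ pre   = {pkg_at(p2,portA)} ∪ {pkg_at(p3,whs1), truck_at(t3,whs1)}
          = {pkg_at(p2,portA), pkg_at(p3,whs1), truck_at(t3,whs1)}

== RESULT ==
["pkg_at(p2,portA)", "pkg_at(p3,whs1)", "truck_at(t3,whs1)"]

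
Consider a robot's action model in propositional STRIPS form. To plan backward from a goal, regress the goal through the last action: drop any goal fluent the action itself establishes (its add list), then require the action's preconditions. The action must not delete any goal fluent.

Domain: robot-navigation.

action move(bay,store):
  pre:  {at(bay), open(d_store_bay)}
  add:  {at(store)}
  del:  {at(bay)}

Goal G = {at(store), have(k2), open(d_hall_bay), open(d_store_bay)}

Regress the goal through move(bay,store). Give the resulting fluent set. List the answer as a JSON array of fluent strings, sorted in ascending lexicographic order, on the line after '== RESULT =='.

Regress:
  G ∩ del = {}  (empty — regression defined)
  G \ add = {at(store), have(k2), open(d_hall_bay), open(d_store_bay)} \ {at(store)} = {have(k2), open(d_hall_bay), open(d_store_bay)}
  ∪ pre   = {have(k2), open(d_hall_bay), open(d_store_bay)} ∪ {at(bay), open(d_store_bay)}
          = {at(bay), have(k2), open(d_hall_bay), open(d_store_bay)}

== RESULT ==
["at(bay)", "have(k2)", "open(d_hall_bay)", "open(d_store_bay)"]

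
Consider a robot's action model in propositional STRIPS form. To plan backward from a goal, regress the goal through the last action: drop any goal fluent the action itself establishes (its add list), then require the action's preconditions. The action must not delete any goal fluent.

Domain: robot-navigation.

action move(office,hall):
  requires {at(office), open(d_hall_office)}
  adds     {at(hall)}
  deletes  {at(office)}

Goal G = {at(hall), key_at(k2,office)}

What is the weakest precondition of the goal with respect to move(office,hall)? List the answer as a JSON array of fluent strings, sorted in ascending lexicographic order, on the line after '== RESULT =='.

Regress:
  G ∩ del = {}  (empty — regression defined)
  G \ add = {at(hall), key_at(k2,office)} \ {at(hall)} = {key_at(k2,office)}
  ∪ pre   = {key_at(k2,office)} ∪ {at(office), open(d_hall_office)}
          = {at(office), key_at(k2,office), open(d_hall_office)}

== RESULT ==
["at(office)", "key_at(k2,office)", "open(d_hall_office)"]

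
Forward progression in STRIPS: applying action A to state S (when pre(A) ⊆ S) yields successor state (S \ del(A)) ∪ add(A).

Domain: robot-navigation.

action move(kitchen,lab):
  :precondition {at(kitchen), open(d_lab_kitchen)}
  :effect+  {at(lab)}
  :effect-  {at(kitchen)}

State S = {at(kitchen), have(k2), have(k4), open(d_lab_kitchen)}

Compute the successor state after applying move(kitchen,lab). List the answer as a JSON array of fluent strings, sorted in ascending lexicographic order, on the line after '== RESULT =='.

Compute (S \ del) ∪ add:
  pre ⊆ S: {at(kitchen), open(d_lab_kitchen)} ⊆ S  — applicable
  S \ del = {have(k2), have(k4), open(d_lab_kitchen)}
  ∪ add   = {at(lab), have(k2), have(k4), open(d_lab_kitchen)}

== RESULT ==
["at(lab)", "have(k2)", "have(k4)", "open(d_lab_kitchen)"]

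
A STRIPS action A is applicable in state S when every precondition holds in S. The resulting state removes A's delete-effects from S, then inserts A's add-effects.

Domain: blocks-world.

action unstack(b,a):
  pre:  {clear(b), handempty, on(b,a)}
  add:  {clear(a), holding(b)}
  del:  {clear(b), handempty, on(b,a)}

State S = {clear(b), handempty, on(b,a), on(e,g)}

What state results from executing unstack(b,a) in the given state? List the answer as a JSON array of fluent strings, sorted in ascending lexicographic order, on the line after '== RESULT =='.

Compute (S \ del) ∪ add:
  pre ⊆ S: {clear(b), handempty, on(b,a)} ⊆ S  — applicable
  S \ del = {on(e,g)}
  ∪ add   = {clear(a), holding(b), on(e,g)}

== RESULT ==
["clear(a)", "holding(b)", "on(e,g)"]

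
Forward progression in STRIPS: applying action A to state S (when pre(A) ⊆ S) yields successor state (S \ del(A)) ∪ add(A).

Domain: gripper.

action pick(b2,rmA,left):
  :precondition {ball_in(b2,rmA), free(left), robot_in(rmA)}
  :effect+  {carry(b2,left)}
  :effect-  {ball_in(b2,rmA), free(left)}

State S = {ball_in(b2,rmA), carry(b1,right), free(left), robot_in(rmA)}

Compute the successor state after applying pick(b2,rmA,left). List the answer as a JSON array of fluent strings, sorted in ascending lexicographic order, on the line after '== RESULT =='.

Progress:
  pre ⊆ S: {ball_in(b2,rmA), free(left), robot_in(rmA)} ⊆ S  — applicable
  S \ del = {carry(b1,right), robot_in(rmA)}
  ∪ add   = {carry(b1,right), carry(b2,left), robot_in(rmA)}

== RESULT ==
["carry(b1,right)", "carry(b2,left)", "robot_in(rmA)"]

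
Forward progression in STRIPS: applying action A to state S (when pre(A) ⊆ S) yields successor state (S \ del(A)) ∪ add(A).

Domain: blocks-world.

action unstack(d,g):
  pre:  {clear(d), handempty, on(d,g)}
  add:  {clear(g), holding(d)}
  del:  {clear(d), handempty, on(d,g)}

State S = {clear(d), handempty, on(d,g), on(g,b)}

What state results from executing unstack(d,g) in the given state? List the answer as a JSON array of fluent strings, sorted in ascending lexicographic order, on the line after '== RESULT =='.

Progress:
  pre ⊆ S: {clear(d), handempty, on(d,g)} ⊆ S  — applicable
  S \ del = {on(g,b)}
  ∪ add   = {clear(g), holding(d), on(g,b)}

== RESULT ==
["clear(g)", "holding(d)", "on(g,b)"]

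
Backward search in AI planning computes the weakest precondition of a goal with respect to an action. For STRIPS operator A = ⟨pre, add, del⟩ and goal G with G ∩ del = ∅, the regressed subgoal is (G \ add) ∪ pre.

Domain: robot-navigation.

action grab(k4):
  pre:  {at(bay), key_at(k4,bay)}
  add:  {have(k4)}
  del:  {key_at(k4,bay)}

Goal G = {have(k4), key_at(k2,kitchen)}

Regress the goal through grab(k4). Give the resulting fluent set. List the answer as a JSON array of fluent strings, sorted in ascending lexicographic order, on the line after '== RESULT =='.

Compute (G \ add) ∪ pre:
  G ∩ del = {}  (empty — regression defined)
  G \ add = {have(k4), key_at(k2,kitchen)} \ {have(k4)} = {key_at(k2,kitchen)}
  ∪ pre   = {key_at(k2,kitchen)} ∪ {at(bay), key_at(k4,bay)}
          = {at(bay), key_at(k2,kitchen), key_at(k4,bay)}

== RESULT ==
["at(bay)", "key_at(k2,kitchen)", "key_at(k4,bay)"]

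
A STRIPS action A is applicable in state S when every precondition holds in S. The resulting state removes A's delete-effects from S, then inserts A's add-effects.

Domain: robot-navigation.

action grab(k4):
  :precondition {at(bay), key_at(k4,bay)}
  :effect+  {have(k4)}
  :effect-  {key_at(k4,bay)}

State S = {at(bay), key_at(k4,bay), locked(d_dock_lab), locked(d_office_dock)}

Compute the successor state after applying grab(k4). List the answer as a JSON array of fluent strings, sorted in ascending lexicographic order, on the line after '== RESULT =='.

Compute (S \ del) ∪ add:
  pre ⊆ S: {at(bay), key_at(k4,bay)} ⊆ S  — applicable
  S \ del = {at(bay), locked(d_dock_lab), locked(d_office_dock)}
  ∪ add   = {at(bay), have(k4), locked(d_dock_lab), locked(d_office_dock)}

== RESULT ==
["at(bay)", "have(k4)", "locked(d_dock_lab)", "locked(d_office_dock)"]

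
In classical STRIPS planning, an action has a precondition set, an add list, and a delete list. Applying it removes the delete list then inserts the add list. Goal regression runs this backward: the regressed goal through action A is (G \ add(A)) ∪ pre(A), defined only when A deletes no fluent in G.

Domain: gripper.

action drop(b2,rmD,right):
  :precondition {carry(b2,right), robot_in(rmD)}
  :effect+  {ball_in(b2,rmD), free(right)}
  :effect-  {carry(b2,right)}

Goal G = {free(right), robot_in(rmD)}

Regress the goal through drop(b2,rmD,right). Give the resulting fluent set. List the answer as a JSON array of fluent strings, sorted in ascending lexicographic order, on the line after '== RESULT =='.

Regress:
  G ∩ del = {}  (empty — regression defined)
  G \ add = {free(right), robot_in(rmD)} \ {ball_in(b2,rmD), free(right)} = {robot_in(rmD)}
  ∪ pre   = {robot_in(rmD)} ∪ {carry(b2,right), robot_in(rmD)}
          = {carry(b2,right), robot_in(rmD)}

== RESULT ==
["carry(b2,right)", "robot_in(rmD)"]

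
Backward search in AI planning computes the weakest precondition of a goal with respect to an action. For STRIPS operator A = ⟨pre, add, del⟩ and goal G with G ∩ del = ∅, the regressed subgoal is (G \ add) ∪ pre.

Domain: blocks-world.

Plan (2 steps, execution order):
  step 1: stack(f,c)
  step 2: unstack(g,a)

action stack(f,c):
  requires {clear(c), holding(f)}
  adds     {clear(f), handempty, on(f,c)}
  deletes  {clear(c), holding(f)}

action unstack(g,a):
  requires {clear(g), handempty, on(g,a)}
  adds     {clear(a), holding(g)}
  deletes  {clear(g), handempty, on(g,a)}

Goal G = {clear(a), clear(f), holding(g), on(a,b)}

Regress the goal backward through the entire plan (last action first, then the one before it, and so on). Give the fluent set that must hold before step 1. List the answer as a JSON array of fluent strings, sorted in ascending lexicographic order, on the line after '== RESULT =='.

Regress step by step:
  through step 2 (unstack(g,a)): drop {clear(a), holding(g)}, keep {clear(f), on(a,b)}, require {clear(g), handempty, on(g,a)}
    → {clear(f), clear(g), handempty, on(a,b), on(g,a)}
  through step 1 (stack(f,c)): drop {clear(f), handempty}, keep {clear(g), on(a,b), on(g,a)}, require {clear(c), holding(f)}
    → {clear(c), clear(g), holding(f), on(a,b), on(g,a)}

== RESULT ==
["clear(c)", "clear(g)", "holding(f)", "on(a,b)", "on(g,a)"]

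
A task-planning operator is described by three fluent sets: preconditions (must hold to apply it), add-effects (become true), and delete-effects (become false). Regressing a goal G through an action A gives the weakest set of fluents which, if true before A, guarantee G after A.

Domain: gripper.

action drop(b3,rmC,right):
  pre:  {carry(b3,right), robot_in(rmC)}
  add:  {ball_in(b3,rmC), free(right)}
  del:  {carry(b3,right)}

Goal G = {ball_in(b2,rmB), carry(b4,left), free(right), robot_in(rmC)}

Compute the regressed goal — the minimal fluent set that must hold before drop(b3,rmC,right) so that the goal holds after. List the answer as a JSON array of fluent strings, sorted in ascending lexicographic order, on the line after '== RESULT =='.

Compute (G \ add) ∪ pre:
  G ∩ del = {}  (empty — regression defined)
  G \ add = {ball_in(b2,rmB), carry(b4,left), free(right), robot_in(rmC)} \ {ball_in(b3,rmC), free(right)} = {ball_in(b2,rmB), carry(b4,left), robot_in(rmC)}
  ∪ pre   = {ball_in(b2,rmB), carry(b4,left), robot_in(rmC)} ∪ {carry(b3,right), robot_in(rmC)}
          = {ball_in(b2,rmB), carry(b3,right), carry(b4,left), robot_in(rmC)}

== RESULT ==
["ball_in(b2,rmB)", "carry(b3,right)", "carry(b4,left)", "robot_in(rmC)"]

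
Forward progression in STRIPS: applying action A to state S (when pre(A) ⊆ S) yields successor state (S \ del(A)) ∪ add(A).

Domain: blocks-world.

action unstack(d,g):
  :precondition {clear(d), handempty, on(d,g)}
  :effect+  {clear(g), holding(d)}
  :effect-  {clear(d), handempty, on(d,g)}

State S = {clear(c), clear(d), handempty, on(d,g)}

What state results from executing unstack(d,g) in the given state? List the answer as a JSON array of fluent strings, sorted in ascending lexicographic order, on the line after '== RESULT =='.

Compute (S \ del) ∪ add:
  pre ⊆ S: {clear(d), handempty, on(d,g)} ⊆ S  — applicable
  S \ del = {clear(c)}
  ∪ add   = {clear(c), clear(g), holding(d)}

== RESULT ==
["clear(c)", "clear(g)", "holding(d)"]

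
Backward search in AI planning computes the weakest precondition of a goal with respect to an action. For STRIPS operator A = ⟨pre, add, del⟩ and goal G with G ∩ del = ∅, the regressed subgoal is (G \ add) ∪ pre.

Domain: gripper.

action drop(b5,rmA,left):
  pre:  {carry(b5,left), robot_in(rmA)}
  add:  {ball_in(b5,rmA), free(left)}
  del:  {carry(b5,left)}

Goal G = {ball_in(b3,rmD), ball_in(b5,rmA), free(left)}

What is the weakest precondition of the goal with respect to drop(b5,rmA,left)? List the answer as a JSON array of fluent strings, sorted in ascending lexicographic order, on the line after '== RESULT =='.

Regress:
  G ∩ del = {}  (empty — regression defined)
  G \ add = {ball_in(b3,rmD), ball_in(b5,rmA), free(left)} \ {ball_in(b5,rmA), free(left)} = {ball_in(b3,rmD)}
  ∪ pre   = {ball_in(b3,rmD)} ∪ {carry(b5,left), robot_in(rmA)}
          = {ball_in(b3,rmD), carry(b5,left), robot_in(rmA)}

== RESULT ==
["ball_in(b3,rmD)", "carry(b5,left)", "robot_in(rmA)"]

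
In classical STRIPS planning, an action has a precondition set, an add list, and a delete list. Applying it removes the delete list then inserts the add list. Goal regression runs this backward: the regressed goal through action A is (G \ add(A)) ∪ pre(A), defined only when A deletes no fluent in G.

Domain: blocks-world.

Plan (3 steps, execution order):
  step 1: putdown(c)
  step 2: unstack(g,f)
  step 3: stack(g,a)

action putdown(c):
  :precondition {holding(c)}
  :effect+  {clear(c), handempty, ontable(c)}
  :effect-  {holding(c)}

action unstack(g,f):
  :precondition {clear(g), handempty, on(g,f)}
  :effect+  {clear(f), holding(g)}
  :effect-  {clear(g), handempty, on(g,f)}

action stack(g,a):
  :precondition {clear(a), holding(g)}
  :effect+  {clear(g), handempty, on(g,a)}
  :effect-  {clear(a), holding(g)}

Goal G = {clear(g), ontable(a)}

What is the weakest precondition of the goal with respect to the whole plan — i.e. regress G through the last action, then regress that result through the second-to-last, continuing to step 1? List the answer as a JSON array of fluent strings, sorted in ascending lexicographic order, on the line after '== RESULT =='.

Regress step by step:
  through step 3 (stack(g,a)): drop {clear(g)}, keep {ontable(a)}, require {clear(a), holding(g)}
    → {clear(a), holding(g), ontable(a)}
  through step 2 (unstack(g,f)): drop {holding(g)}, keep {clear(a), ontable(a)}, require {clear(g), handempty, on(g,f)}
    → {clear(a), clear(g), handempty, on(g,f), ontable(a)}
  through step 1 (putdown(c)): drop {handempty}, keep {clear(a), clear(g), on(g,f), ontable(a)}, require {holding(c)}
    → {clear(a), clear(g), holding(c), on(g,f), ontable(a)}

== RESULT ==
["clear(a)", "clear(g)", "holding(c)", "on(g,f)", "ontable(a)"]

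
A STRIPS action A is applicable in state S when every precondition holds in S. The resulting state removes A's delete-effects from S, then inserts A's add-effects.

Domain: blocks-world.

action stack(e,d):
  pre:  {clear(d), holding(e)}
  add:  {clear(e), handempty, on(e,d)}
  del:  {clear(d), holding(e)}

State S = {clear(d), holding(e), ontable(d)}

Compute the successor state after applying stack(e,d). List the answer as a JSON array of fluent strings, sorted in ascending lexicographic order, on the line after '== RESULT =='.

Progress:
  pre ⊆ S: {clear(d), holding(e)} ⊆ S  — applicable
  S \ del = {ontable(d)}
  ∪ add   = {clear(e), handempty, on(e,d), ontable(d)}

== RESULT ==
["clear(e)", "handempty", "on(e,d)", "ontable(d)"]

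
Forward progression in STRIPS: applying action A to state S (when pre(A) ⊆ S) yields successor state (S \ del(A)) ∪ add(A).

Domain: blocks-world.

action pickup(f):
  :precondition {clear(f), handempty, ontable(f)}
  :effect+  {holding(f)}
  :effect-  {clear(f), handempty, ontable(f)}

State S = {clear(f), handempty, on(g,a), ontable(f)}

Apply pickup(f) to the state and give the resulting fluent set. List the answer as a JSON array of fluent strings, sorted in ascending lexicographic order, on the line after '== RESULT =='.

Compute (S \ del) ∪ add:
  pre ⊆ S: {clear(f), handempty, ontable(f)} ⊆ S  — applicable
  S \ del = {on(g,a)}
  ∪ add   = {holding(f), on(g,a)}

== RESULT ==
["holding(f)", "on(g,a)"]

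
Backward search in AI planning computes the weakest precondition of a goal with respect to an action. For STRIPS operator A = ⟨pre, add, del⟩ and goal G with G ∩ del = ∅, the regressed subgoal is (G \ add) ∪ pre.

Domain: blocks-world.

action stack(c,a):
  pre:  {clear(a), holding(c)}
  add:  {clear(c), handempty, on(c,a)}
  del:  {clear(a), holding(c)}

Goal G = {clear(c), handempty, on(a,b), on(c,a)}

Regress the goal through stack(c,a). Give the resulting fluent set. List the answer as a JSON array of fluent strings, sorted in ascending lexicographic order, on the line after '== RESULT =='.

Regress:
  G ∩ del = {}  (empty — regression defined)
  G \ add = {clear(c), handempty, on(a,b), on(c,a)} \ {clear(c), handempty, on(c,a)} = {on(a,b)}
  ∪ pre   = {on(a,b)} ∪ {clear(a), holding(c)}
          = {clear(a), holding(c), on(a,b)}

== RESULT ==
["clear(a)", "holding(c)", "on(a,b)"]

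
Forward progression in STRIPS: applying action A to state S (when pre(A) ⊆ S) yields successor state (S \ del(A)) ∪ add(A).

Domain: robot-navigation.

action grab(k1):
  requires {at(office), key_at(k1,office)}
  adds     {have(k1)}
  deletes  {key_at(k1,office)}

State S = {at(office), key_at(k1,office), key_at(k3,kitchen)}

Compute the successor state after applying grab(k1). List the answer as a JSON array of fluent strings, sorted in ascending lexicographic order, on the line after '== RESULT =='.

Compute (S \ del) ∪ add:
  pre ⊆ S: {at(office), key_at(k1,office)} ⊆ S  — applicable
  S \ del = {at(office), key_at(k3,kitchen)}
  ∪ add   = {at(office), have(k1), key_at(k3,kitchen)}

== RESULT ==
["at(office)", "have(k1)", "key_at(k3,kitchen)"]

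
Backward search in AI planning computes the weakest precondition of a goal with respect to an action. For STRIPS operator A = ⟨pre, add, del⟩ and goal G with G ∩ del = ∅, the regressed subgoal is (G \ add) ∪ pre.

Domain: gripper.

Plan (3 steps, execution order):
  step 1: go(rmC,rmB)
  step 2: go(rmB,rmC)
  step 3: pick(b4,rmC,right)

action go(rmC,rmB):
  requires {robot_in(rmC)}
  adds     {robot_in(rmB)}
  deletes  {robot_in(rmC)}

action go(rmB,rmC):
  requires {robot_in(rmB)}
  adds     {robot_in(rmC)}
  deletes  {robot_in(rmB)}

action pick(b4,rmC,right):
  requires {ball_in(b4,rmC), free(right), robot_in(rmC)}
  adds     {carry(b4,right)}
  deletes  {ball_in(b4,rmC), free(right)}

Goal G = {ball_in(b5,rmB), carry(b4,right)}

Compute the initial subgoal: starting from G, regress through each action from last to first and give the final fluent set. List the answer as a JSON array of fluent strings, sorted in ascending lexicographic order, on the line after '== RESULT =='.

Work backward from the goal:
  through step 3 (pick(b4,rmC,right)): drop {carry(b4,right)}, keep {ball_in(b5,rmB)}, require {ball_in(b4,rmC), free(right), robot_in(rmC)}
    → {ball_in(b4,rmC), ball_in(b5,rmB), free(right), robot_in(rmC)}
  through step 2 (go(rmB,rmC)): drop {robot_in(rmC)}, keep {ball_in(b4,rmC), ball_in(b5,rmB), free(right)}, require {robot_in(rmB)}
    → {ball_in(b4,rmC), ball_in(b5,rmB), free(right), robot_in(rmB)}
  through step 1 (go(rmC,rmB)): drop {robot_in(rmB)}, keep {ball_in(b4,rmC), ball_in(b5,rmB), free(right)}, require {robot_in(rmC)}
    → {ball_in(b4,rmC), ball_in(b5,rmB), free(right), robot_in(rmC)}

== RESULT ==
["ball_in(b4,rmC)", "ball_in(b5,rmB)", "free(right)", "robot_in(rmC)"]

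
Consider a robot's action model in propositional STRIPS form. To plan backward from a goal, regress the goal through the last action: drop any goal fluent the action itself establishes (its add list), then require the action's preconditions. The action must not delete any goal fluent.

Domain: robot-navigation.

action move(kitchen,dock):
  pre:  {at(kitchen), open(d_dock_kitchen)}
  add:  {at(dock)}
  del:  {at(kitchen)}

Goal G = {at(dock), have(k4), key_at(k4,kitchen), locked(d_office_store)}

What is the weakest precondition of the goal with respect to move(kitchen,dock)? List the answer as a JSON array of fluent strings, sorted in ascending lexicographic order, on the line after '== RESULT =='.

Compute (G \ add) ∪ pre:
  G ∩ del = {}  (empty — regression defined)
  G \ add = {at(dock), have(k4), key_at(k4,kitchen), locked(d_office_store)} \ {at(dock)} = {have(k4), key_at(k4,kitchen), locked(d_office_store)}
  ∪ pre   = {have(k4), key_at(k4,kitchen), locked(d_office_store)} ∪ {at(kitchen), open(d_dock_kitchen)}
          = {at(kitchen), have(k4), key_at(k4,kitchen), locked(d_office_store), open(d_dock_kitchen)}

== RESULT ==
["at(kitchen)", "have(k4)", "key_at(k4,kitchen)", "locked(d_office_store)", "open(d_dock_kitchen)"]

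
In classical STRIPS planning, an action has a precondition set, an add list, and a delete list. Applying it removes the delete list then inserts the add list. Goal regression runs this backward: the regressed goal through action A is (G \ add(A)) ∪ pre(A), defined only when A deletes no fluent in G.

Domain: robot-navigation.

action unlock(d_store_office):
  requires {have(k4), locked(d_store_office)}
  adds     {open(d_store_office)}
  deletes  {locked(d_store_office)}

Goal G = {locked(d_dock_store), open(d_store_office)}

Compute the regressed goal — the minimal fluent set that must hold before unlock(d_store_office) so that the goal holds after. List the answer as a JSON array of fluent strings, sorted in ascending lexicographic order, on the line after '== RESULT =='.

Regress:
  G ∩ del = {}  (empty — regression defined)
  G \ add = {locked(d_dock_store), open(d_store_office)} \ {open(d_store_office)} = {locked(d_dock_store)}
  ∪ pre   = {locked(d_dock_store)} ∪ {have(k4), locked(d_store_office)}
          = {have(k4), locked(d_dock_store), locked(d_store_office)}

== RESULT ==
["have(k4)", "locked(d_dock_store)", "locked(d_store_office)"]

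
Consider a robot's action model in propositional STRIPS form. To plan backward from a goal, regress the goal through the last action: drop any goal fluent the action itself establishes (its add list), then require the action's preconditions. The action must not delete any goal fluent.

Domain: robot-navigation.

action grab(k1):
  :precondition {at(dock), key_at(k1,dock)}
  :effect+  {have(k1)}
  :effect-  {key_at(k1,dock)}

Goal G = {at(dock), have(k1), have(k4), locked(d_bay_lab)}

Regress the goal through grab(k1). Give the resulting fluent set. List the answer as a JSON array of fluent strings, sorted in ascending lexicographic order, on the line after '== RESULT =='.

Regress:
  G ∩ del = {}  (empty — regression defined)
  G \ add = {at(dock), have(k1), have(k4), locked(d_bay_lab)} \ {have(k1)} = {at(dock), have(k4), locked(d_bay_lab)}
  ∪ pre   = {at(dock), have(k4), locked(d_bay_lab)} ∪ {at(dock), key_at(k1,dock)}
          = {at(dock), have(k4), key_at(k1,dock), locked(d_bay_lab)}

== RESULT ==
["at(dock)", "have(k4)", "key_at(k1,dock)", "locked(d_bay_lab)"]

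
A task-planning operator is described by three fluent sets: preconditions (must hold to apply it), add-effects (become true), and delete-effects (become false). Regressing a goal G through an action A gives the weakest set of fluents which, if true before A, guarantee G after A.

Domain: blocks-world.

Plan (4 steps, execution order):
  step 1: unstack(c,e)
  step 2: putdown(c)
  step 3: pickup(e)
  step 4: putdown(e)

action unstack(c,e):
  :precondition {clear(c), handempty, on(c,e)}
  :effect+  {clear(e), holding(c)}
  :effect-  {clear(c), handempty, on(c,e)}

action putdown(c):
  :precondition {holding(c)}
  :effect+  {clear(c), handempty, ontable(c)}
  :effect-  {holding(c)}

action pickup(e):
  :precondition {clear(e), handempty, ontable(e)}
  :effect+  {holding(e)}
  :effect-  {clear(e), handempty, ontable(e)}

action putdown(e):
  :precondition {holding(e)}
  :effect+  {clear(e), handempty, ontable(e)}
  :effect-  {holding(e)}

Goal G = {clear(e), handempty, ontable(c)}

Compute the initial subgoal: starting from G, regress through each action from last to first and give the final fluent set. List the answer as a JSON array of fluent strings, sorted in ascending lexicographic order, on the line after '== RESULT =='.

Work backward from the goal:
  through step 4 (putdown(e)): drop {clear(e), handempty}, keep {ontable(c)}, require {holding(e)}
    → {holding(e), ontable(c)}
  through step 3 (pickup(e)): drop {holding(e)}, keep {ontable(c)}, require {clear(e), handempty, ontable(e)}
    → {clear(e), handempty, ontable(c), ontable(e)}
  through step 2 (putdown(c)): drop {handempty, ontable(c)}, keep {clear(e), ontable(e)}, require {holding(c)}
    → {clear(e), holding(c), ontable(e)}
  through step 1 (unstack(c,e)): drop {clear(e), holding(c)}, keep {ontable(e)}, require {clear(c), handempty, on(c,e)}
    → {clear(c), handempty, on(c,e), ontable(e)}

== RESULT ==
["clear(c)", "handempty", "on(c,e)", "ontable(e)"]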